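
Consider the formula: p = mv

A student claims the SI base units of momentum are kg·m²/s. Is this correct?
Units of each symbol in p = mv:
  m (mass): kg
  v (velocity): m/s

Multiplying the contributions: [kg] · [m/s]
Adding exponents of each base unit: kg: 1, m: 1, s: -1
SI base units of momentum: kg·m/s

The claimed units kg·m²/s (exponents kg: 1, m: 2, s: -1) do not match the derived units kg·m/s (exponents kg: 1, m: 1, s: -1), so the claim is incorrect.

Answer: No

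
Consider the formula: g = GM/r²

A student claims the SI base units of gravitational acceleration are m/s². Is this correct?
Units of each symbol in g = GM/r²:
  G (gravitational constant): m³/(kg·s²)
  M (mass): kg
  r (distance): m  → to the power 2 in the denominator, contributes 1/m²

Multiplying the contributions: [m³/(kg·s²)] · [kg] · [1/m²]
Adding exponents of each base unit: m: 1, s: -2
SI base units of gravitational acceleration: m/s²

The claimed units m/s² match the derived units, so the claim is correct.

Answer: Yes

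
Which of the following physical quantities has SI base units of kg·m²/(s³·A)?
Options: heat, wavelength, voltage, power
Checking the SI base units of each option:
  heat (Q = mcΔT): kg·m²/s²  ✗
  wavelength (λ = v/f): m  ✗
  voltage (V = IR): kg·m²/(s³·A)  ✓ matches
  power (P = W/t): kg·m²/s³  ✗

Only voltage has units kg·m²/(s³·A).

Answer: voltage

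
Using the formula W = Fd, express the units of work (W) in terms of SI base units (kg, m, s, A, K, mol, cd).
Units of each symbol in W = Fd:
  F (force): kg·m/s²
  d (displacement): m

Multiplying the contributions: [kg·m/s²] · [m]
Adding exponents of each base unit: kg: 1, m: 2, s: -2
SI base units of work: kg·m²/s²

Answer: kg·m²/s²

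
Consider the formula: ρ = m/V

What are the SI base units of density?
Units of each symbol in ρ = m/V:
  m (mass): kg
  V (volume): m³  → in the denominator, contributes 1/m³

Multiplying the contributions: [kg] · [1/m³]
Adding exponents of each base unit: kg: 1, m: -3
SI base units of density: kg/m³

Answer: kg/m³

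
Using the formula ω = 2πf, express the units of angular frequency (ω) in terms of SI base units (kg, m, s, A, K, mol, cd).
Units of each symbol in ω = 2πf:
  f (frequency): 1/s
  The factor 2π is dimensionless.

Multiplying the contributions: [1/s]
Adding exponents of each base unit: s: -1
SI base units of angular frequency: 1/s

Answer: 1/s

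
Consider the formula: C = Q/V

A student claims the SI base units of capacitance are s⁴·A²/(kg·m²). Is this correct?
Units of each symbol in C = Q/V:
  Q (charge, in coulombs): s·A
  V (voltage, in volts): kg·m²/(s³·A)  → in the denominator, contributes s³·A/(kg·m²)

Multiplying the contributions: [s·A] · [s³·A/(kg·m²)]
Adding exponents of each base unit: kg: -1, m: -2, s: 4, A: 2
SI base units of capacitance: s⁴·A²/(kg·m²)

The claimed units s⁴·A²/(kg·m²) match the derived units, so the claim is correct.

Answer: Yes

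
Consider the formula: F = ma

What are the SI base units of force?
Units of each symbol in F = ma:
  m (mass): kg
  a (acceleration): m/s²

Multiplying the contributions: [kg] · [m/s²]
Adding exponents of each base unit: kg: 1, m: 1, s: -2
SI base units of force: kg·m/s²

Answer: kg·m/s²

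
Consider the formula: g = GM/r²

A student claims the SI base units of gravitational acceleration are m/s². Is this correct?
Units of each symbol in g = GM/r²:
  G (gravitational constant): m³/(kg·s²)
  M (mass): kg
  r (distance): m  → to the power 2 in the denominator, contributes 1/m²

Multiplying the contributions: [m³/(kg·s²)] · [kg] · [1/m²]
Adding exponents of each base unit: m: 1, s: -2
SI base units of gravitational acceleration: m/s²

The claimed units m/s² match the derived units, so the claim is correct.

Answer: Yes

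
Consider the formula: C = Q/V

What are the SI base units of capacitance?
Units of each symbol in C = Q/V:
  Q (charge, in coulombs): s·A
  V (voltage, in volts): kg·m²/(s³·A)  → in the denominator, contributes s³·A/(kg·m²)

Multiplying the contributions: [s·A] · [s³·A/(kg·m²)]
Adding exponents of each base unit: kg: -1, m: -2, s: 4, A: 2
SI base units of capacitance: s⁴·A²/(kg·m²)

Answer: s⁴·A²/(kg·m²)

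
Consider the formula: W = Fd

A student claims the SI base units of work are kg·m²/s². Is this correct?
Units of each symbol in W = Fd:
  F (force): kg·m/s²
  d (displacement): m

Multiplying the contributions: [kg·m/s²] · [m]
Adding exponents of each base unit: kg: 1, m: 2, s: -2
SI base units of work: kg·m²/s²

The claimed units kg·m²/s² match the derived units, so the claim is correct.

Answer: Yes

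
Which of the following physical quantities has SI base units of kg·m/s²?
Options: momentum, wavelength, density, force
Checking the SI base units of each option:
  momentum (p = mv): kg·m/s  ✗
  wavelength (λ = v/f): m  ✗
  density (ρ = m/V): kg/m³  ✗
  force (F = ma): kg·m/s²  ✓ matches

Only force has units kg·m/s².

Answer: force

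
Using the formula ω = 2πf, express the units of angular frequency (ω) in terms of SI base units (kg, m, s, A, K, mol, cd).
Units of each symbol in ω = 2πf:
  f (frequency): 1/s
  The factor 2π is dimensionless.

Multiplying the contributions: [1/s]
Adding exponents of each base unit: s: -1
SI base units of angular frequency: 1/s

Answer: 1/s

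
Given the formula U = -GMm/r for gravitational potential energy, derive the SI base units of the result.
Units of each symbol in U = -GMm/r:
  G (gravitational constant): m³/(kg·s²)
  M (mass): kg
  m (mass): kg
  r (distance): m  → in the denominator, contributes 1/m
  The minus sign does not affect the units.

Multiplying the contributions: [m³/(kg·s²)] · [kg] · [kg] · [1/m]
Adding exponents of each base unit: kg: 1, m: 2, s: -2
SI base units of gravitational potential energy: kg·m²/s²

Answer: kg·m²/s²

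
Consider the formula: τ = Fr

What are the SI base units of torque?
Units of each symbol in τ = Fr:
  F (force): kg·m/s²
  r (lever arm): m

Multiplying the contributions: [kg·m/s²] · [m]
Adding exponents of each base unit: kg: 1, m: 2, s: -2
SI base units of torque: kg·m²/s²

Answer: kg·m²/s²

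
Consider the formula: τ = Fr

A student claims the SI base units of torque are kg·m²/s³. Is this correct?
Units of each symbol in τ = Fr:
  F (force): kg·m/s²
  r (lever arm): m

Multiplying the contributions: [kg·m/s²] · [m]
Adding exponents of each base unit: kg: 1, m: 2, s: -2
SI base units of torque: kg·m²/s²

The claimed units kg·m²/s³ (exponents kg: 1, m: 2, s: -3) do not match the derived units kg·m²/s² (exponents kg: 1, m: 2, s: -2), so the claim is incorrect.

Answer: No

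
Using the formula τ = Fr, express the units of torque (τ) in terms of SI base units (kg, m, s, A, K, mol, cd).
Units of each symbol in τ = Fr:
  F (force): kg·m/s²
  r (lever arm): m

Multiplying the contributions: [kg·m/s²] · [m]
Adding exponents of each base unit: kg: 1, m: 2, s: -2
SI base units of torque: kg·m²/s²

Answer: kg·m²/s²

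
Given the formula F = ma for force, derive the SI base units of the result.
Units of each symbol in F = ma:
  m (mass): kg
  a (acceleration): m/s²

Multiplying the contributions: [kg] · [m/s²]
Adding exponents of each base unit: kg: 1, m: 1, s: -2
SI base units of force: kg·m/s²

Answer: kg·m/s²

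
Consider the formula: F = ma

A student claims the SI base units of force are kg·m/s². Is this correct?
Units of each symbol in F = ma:
  m (mass): kg
  a (acceleration): m/s²

Multiplying the contributions: [kg] · [m/s²]
Adding exponents of each base unit: kg: 1, m: 1, s: -2
SI base units of force: kg·m/s²

The claimed units kg·m/s² match the derived units, so the claim is correct.

Answer: Yes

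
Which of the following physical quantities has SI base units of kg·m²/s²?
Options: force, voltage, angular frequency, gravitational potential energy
Checking the SI base units of each option:
  force (F = ma): kg·m/s²  ✗
  voltage (V = IR): kg·m²/(s³·A)  ✗
  angular frequency (ω = 2πf): 1/s  ✗
  gravitational potential energy (U = -GMm/r): kg·m²/s²  ✓ matches

Only gravitational potential energy has units kg·m²/s².

Answer: gravitational potential energy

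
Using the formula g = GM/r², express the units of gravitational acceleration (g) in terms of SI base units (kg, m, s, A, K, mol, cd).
Units of each symbol in g = GM/r²:
  G (gravitational constant): m³/(kg·s²)
  M (mass): kg
  r (distance): m  → to the power 2 in the denominator, contributes 1/m²

Multiplying the contributions: [m³/(kg·s²)] · [kg] · [1/m²]
Adding exponents of each base unit: m: 1, s: -2
SI base units of gravitational acceleration: m/s²

Answer: m/s²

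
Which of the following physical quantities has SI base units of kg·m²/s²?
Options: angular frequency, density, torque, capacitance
Checking the SI base units of each option:
  angular frequency (ω = 2πf): 1/s  ✗
  density (ρ = m/V): kg/m³  ✗
  torque (τ = Fr): kg·m²/s²  ✓ matches
  capacitance (C = Q/V): s⁴·A²/(kg·m²)  ✗

Only torque has units kg·m²/s².

Answer: torque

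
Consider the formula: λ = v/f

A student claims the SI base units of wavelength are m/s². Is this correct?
Units of each symbol in λ = v/f:
  v (wave speed): m/s
  f (frequency): 1/s  → in the denominator, contributes s

Multiplying the contributions: [m/s] · [s]
Adding exponents of each base unit: m: 1
SI base units of wavelength: m

The claimed units m/s² (exponents m: 1, s: -2) do not match the derived units m (exponents m: 1), so the claim is incorrect.

Answer: No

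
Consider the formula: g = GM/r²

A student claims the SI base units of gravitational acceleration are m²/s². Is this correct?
Units of each symbol in g = GM/r²:
  G (gravitational constant): m³/(kg·s²)
  M (mass): kg
  r (distance): m  → to the power 2 in the denominator, contributes 1/m²

Multiplying the contributions: [m³/(kg·s²)] · [kg] · [1/m²]
Adding exponents of each base unit: m: 1, s: -2
SI base units of gravitational acceleration: m/s²

The claimed units m²/s² (exponents m: 2, s: -2) do not match the derived units m/s² (exponents m: 1, s: -2), so the claim is incorrect.

Answer: No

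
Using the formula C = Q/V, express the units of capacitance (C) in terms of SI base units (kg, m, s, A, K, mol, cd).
Units of each symbol in C = Q/V:
  Q (charge, in coulombs): s·A
  V (voltage, in volts): kg·m²/(s³·A)  → in the denominator, contributes s³·A/(kg·m²)

Multiplying the contributions: [s·A] · [s³·A/(kg·m²)]
Adding exponents of each base unit: kg: -1, m: -2, s: 4, A: 2
SI base units of capacitance: s⁴·A²/(kg·m²)

Answer: s⁴·A²/(kg·m²)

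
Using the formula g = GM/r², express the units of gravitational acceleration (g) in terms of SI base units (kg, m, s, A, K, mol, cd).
Units of each symbol in g = GM/r²:
  G (gravitational constant): m³/(kg·s²)
  M (mass): kg
  r (distance): m  → to the power 2 in the denominator, contributes 1/m²

Multiplying the contributions: [m³/(kg·s²)] · [kg] · [1/m²]
Adding exponents of each base unit: m: 1, s: -2
SI base units of gravitational acceleration: m/s²

Answer: m/s²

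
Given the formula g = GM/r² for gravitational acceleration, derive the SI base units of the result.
Units of each symbol in g = GM/r²:
  G (gravitational constant): m³/(kg·s²)
  M (mass): kg
  r (distance): m  → to the power 2 in the denominator, contributes 1/m²

Multiplying the contributions: [m³/(kg·s²)] · [kg] · [1/m²]
Adding exponents of each base unit: m: 1, s: -2
SI base units of gravitational acceleration: m/s²

Answer: m/s²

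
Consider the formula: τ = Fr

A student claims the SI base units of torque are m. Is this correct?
Units of each symbol in τ = Fr:
  F (force): kg·m/s²
  r (lever arm): m

Multiplying the contributions: [kg·m/s²] · [m]
Adding exponents of each base unit: kg: 1, m: 2, s: -2
SI base units of torque: kg·m²/s²

The claimed units m (exponents m: 1) do not match the derived units kg·m²/s² (exponents kg: 1, m: 2, s: -2), so the claim is incorrect.

Answer: No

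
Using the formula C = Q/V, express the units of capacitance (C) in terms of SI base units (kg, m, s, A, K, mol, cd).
Units of each symbol in C = Q/V:
  Q (charge, in coulombs): s·A
  V (voltage, in volts): kg·m²/(s³·A)  → in the denominator, contributes s³·A/(kg·m²)

Multiplying the contributions: [s·A] · [s³·A/(kg·m²)]
Adding exponents of each base unit: kg: -1, m: -2, s: 4, A: 2
SI base units of capacitance: s⁴·A²/(kg·m²)

Answer: s⁴·A²/(kg·m²)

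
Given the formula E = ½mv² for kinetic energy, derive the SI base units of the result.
Units of each symbol in E = ½mv²:
  m (mass): kg
  v (speed): m/s  → to the power 2, contributes m²/s²
  The factor ½ is dimensionless.

Multiplying the contributions: [kg] · [m²/s²]
Adding exponents of each base unit: kg: 1, m: 2, s: -2
SI base units of kinetic energy: kg·m²/s²

Answer: kg·m²/s²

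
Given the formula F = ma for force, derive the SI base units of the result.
Units of each symbol in F = ma:
  m (mass): kg
  a (acceleration): m/s²

Multiplying the contributions: [kg] · [m/s²]
Adding exponents of each base unit: kg: 1, m: 1, s: -2
SI base units of force: kg·m/s²

Answer: kg·m/s²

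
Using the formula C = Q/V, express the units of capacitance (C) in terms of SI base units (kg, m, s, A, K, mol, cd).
Units of each symbol in C = Q/V:
  Q (charge, in coulombs): s·A
  V (voltage, in volts): kg·m²/(s³·A)  → in the denominator, contributes s³·A/(kg·m²)

Multiplying the contributions: [s·A] · [s³·A/(kg·m²)]
Adding exponents of each base unit: kg: -1, m: -2, s: 4, A: 2
SI base units of capacitance: s⁴·A²/(kg·m²)

Answer: s⁴·A²/(kg·m²)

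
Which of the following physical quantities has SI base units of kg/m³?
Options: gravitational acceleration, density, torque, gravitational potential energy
Checking the SI base units of each option:
  gravitational acceleration (g = GM/r²): m/s²  ✗
  density (ρ = m/V): kg/m³  ✓ matches
  torque (τ = Fr): kg·m²/s²  ✗
  gravitational potential energy (U = -GMm/r): kg·m²/s²  ✗

Only density has units kg/m³.

Answer: density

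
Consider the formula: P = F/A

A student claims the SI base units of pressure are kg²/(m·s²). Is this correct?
Units of each symbol in P = F/A:
  F (force): kg·m/s²
  A (area): m²  → in the denominator, contributes 1/m²

Multiplying the contributions: [kg·m/s²] · [1/m²]
Adding exponents of each base unit: kg: 1, m: -1, s: -2
SI base units of pressure: kg/(m·s²)

The claimed units kg²/(m·s²) (exponents kg: 2, m: -1, s: -2) do not match the derived units kg/(m·s²) (exponents kg: 1, m: -1, s: -2), so the claim is incorrect.

Answer: No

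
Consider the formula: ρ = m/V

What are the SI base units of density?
Units of each symbol in ρ = m/V:
  m (mass): kg
  V (volume): m³  → in the denominator, contributes 1/m³

Multiplying the contributions: [kg] · [1/m³]
Adding exponents of each base unit: kg: 1, m: -3
SI base units of density: kg/m³

Answer: kg/m³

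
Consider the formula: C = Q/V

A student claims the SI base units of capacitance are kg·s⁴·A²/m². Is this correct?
Units of each symbol in C = Q/V:
  Q (charge, in coulombs): s·A
  V (voltage, in volts): kg·m²/(s³·A)  → in the denominator, contributes s³·A/(kg·m²)

Multiplying the contributions: [s·A] · [s³·A/(kg·m²)]
Adding exponents of each base unit: kg: -1, m: -2, s: 4, A: 2
SI base units of capacitance: s⁴·A²/(kg·m²)

The claimed units kg·s⁴·A²/m² (exponents kg: 1, m: -2, s: 4, A: 2) do not match the derived units s⁴·A²/(kg·m²) (exponents kg: -1, m: -2, s: 4, A: 2), so the claim is incorrect.

Answer: No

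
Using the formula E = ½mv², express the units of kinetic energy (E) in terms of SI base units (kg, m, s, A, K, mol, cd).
Units of each symbol in E = ½mv²:
  m (mass): kg
  v (speed): m/s  → to the power 2, contributes m²/s²
  The factor ½ is dimensionless.

Multiplying the contributions: [kg] · [m²/s²]
Adding exponents of each base unit: kg: 1, m: 2, s: -2
SI base units of kinetic energy: kg·m²/s²

Answer: kg·m²/s²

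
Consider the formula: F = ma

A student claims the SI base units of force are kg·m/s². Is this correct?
Units of each symbol in F = ma:
  m (mass): kg
  a (acceleration): m/s²

Multiplying the contributions: [kg] · [m/s²]
Adding exponents of each base unit: kg: 1, m: 1, s: -2
SI base units of force: kg·m/s²

The claimed units kg·m/s² match the derived units, so the claim is correct.

Answer: Yes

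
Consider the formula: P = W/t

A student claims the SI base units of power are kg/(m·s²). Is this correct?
Units of each symbol in P = W/t:
  W (work): kg·m²/s²
  t (time): s  → in the denominator, contributes 1/s

Multiplying the contributions: [kg·m²/s²] · [1/s]
Adding exponents of each base unit: kg: 1, m: 2, s: -3
SI base units of power: kg·m²/s³

The claimed units kg/(m·s²) (exponents kg: 1, m: -1, s: -2) do not match the derived units kg·m²/s³ (exponents kg: 1, m: 2, s: -3), so the claim is incorrect.

Answer: No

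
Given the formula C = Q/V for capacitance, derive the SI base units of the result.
Units of each symbol in C = Q/V:
  Q (charge, in coulombs): s·A
  V (voltage, in volts): kg·m²/(s³·A)  → in the denominator, contributes s³·A/(kg·m²)

Multiplying the contributions: [s·A] · [s³·A/(kg·m²)]
Adding exponents of each base unit: kg: -1, m: -2, s: 4, A: 2
SI base units of capacitance: s⁴·A²/(kg·m²)

Answer: s⁴·A²/(kg·m²)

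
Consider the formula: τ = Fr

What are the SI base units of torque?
Units of each symbol in τ = Fr:
  F (force): kg·m/s²
  r (lever arm): m

Multiplying the contributions: [kg·m/s²] · [m]
Adding exponents of each base unit: kg: 1, m: 2, s: -2
SI base units of torque: kg·m²/s²

Answer: kg·m²/s²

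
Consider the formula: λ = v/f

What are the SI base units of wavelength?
Units of each symbol in λ = v/f:
  v (wave speed): m/s
  f (frequency): 1/s  → in the denominator, contributes s

Multiplying the contributions: [m/s] · [s]
Adding exponents of each base unit: m: 1
SI base units of wavelength: m

Answer: m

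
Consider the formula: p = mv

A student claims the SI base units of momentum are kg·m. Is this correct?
Units of each symbol in p = mv:
  m (mass): kg
  v (velocity): m/s

Multiplying the contributions: [kg] · [m/s]
Adding exponents of each base unit: kg: 1, m: 1, s: -1
SI base units of momentum: kg·m/s

The claimed units kg·m (exponents kg: 1, m: 1) do not match the derived units kg·m/s (exponents kg: 1, m: 1, s: -1), so the claim is incorrect.

Answer: No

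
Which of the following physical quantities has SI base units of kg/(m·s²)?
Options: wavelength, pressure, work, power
Checking the SI base units of each option:
  wavelength (λ = v/f): m  ✗
  pressure (P = F/A): kg/(m·s²)  ✓ matches
  work (W = Fd): kg·m²/s²  ✗
  power (P = W/t): kg·m²/s³  ✗

Only pressure has units kg/(m·s²).

Answer: pressure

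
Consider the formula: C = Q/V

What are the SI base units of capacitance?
Units of each symbol in C = Q/V:
  Q (charge, in coulombs): s·A
  V (voltage, in volts): kg·m²/(s³·A)  → in the denominator, contributes s³·A/(kg·m²)

Multiplying the contributions: [s·A] · [s³·A/(kg·m²)]
Adding exponents of each base unit: kg: -1, m: -2, s: 4, A: 2
SI base units of capacitance: s⁴·A²/(kg·m²)

Answer: s⁴·A²/(kg·m²)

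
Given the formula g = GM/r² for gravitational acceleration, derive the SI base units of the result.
Units of each symbol in g = GM/r²:
  G (gravitational constant): m³/(kg·s²)
  M (mass): kg
  r (distance): m  → to the power 2 in the denominator, contributes 1/m²

Multiplying the contributions: [m³/(kg·s²)] · [kg] · [1/m²]
Adding exponents of each base unit: m: 1, s: -2
SI base units of gravitational acceleration: m/s²

Answer: m/s²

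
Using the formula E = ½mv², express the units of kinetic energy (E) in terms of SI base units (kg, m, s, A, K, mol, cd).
Units of each symbol in E = ½mv²:
  m (mass): kg
  v (speed): m/s  → to the power 2, contributes m²/s²
  The factor ½ is dimensionless.

Multiplying the contributions: [kg] · [m²/s²]
Adding exponents of each base unit: kg: 1, m: 2, s: -2
SI base units of kinetic energy: kg·m²/s²

Answer: kg·m²/s²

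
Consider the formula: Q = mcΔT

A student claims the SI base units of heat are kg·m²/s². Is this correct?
Units of each symbol in Q = mcΔT:
  m (mass): kg
  c (specific heat capacity, in J/(kg·K)): m²/(s²·K)
  ΔT (temperature change): K

Multiplying the contributions: [kg] · [m²/(s²·K)] · [K]
Adding exponents of each base unit: kg: 1, m: 2, s: -2
SI base units of heat: kg·m²/s²

The claimed units kg·m²/s² match the derived units, so the claim is correct.

Answer: Yes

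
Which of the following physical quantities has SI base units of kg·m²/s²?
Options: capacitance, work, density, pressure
Checking the SI base units of each option:
  capacitance (C = Q/V): s⁴·A²/(kg·m²)  ✗
  work (W = Fd): kg·m²/s²  ✓ matches
  density (ρ = m/V): kg/m³  ✗
  pressure (P = F/A): kg/(m·s²)  ✗

Only work has units kg·m²/s².

Answer: work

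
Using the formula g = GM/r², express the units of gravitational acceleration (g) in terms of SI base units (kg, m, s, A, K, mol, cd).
Units of each symbol in g = GM/r²:
  G (gravitational constant): m³/(kg·s²)
  M (mass): kg
  r (distance): m  → to the power 2 in the denominator, contributes 1/m²

Multiplying the contributions: [m³/(kg·s²)] · [kg] · [1/m²]
Adding exponents of each base unit: m: 1, s: -2
SI base units of gravitational acceleration: m/s²

Answer: m/s²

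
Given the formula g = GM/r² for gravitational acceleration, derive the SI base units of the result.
Units of each symbol in g = GM/r²:
  G (gravitational constant): m³/(kg·s²)
  M (mass): kg
  r (distance): m  → to the power 2 in the denominator, contributes 1/m²

Multiplying the contributions: [m³/(kg·s²)] · [kg] · [1/m²]
Adding exponents of each base unit: m: 1, s: -2
SI base units of gravitational acceleration: m/s²

Answer: m/s²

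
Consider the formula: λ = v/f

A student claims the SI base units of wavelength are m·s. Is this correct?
Units of each symbol in λ = v/f:
  v (wave speed): m/s
  f (frequency): 1/s  → in the denominator, contributes s

Multiplying the contributions: [m/s] · [s]
Adding exponents of each base unit: m: 1
SI base units of wavelength: m

The claimed units m·s (exponents m: 1, s: 1) do not match the derived units m (exponents m: 1), so the claim is incorrect.

Answer: No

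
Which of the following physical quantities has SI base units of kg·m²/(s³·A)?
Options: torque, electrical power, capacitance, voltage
Checking the SI base units of each option:
  torque (τ = Fr): kg·m²/s²  ✗
  electrical power (P = IV): kg·m²/s³  ✗
  capacitance (C = Q/V): s⁴·A²/(kg·m²)  ✗
  voltage (V = IR): kg·m²/(s³·A)  ✓ matches

Only voltage has units kg·m²/(s³·A).

Answer: voltage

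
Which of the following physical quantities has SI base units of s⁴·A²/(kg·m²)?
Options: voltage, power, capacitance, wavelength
Checking the SI base units of each option:
  voltage (V = IR): kg·m²/(s³·A)  ✗
  power (P = W/t): kg·m²/s³  ✗
  capacitance (C = Q/V): s⁴·A²/(kg·m²)  ✓ matches
  wavelength (λ = v/f): m  ✗

Only capacitance has units s⁴·A²/(kg·m²).

Answer: capacitance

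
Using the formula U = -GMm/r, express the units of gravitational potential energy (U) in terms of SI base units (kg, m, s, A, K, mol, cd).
Units of each symbol in U = -GMm/r:
  G (gravitational constant): m³/(kg·s²)
  M (mass): kg
  m (mass): kg
  r (distance): m  → in the denominator, contributes 1/m
  The minus sign does not affect the units.

Multiplying the contributions: [m³/(kg·s²)] · [kg] · [kg] · [1/m]
Adding exponents of each base unit: kg: 1, m: 2, s: -2
SI base units of gravitational potential energy: kg·m²/s²

Answer: kg·m²/s²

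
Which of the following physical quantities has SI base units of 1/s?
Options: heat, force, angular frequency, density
Checking the SI base units of each option:
  heat (Q = mcΔT): kg·m²/s²  ✗
  force (F = ma): kg·m/s²  ✗
  angular frequency (ω = 2πf): 1/s  ✓ matches
  density (ρ = m/V): kg/m³  ✗

Only angular frequency has units 1/s.

Answer: angular frequency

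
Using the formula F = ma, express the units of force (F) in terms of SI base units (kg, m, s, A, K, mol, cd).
Units of each symbol in F = ma:
  m (mass): kg
  a (acceleration): m/s²

Multiplying the contributions: [kg] · [m/s²]
Adding exponents of each base unit: kg: 1, m: 1, s: -2
SI base units of force: kg·m/s²

Answer: kg·m/s²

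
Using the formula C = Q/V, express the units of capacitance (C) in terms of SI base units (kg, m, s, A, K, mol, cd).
Units of each symbol in C = Q/V:
  Q (charge, in coulombs): s·A
  V (voltage, in volts): kg·m²/(s³·A)  → in the denominator, contributes s³·A/(kg·m²)

Multiplying the contributions: [s·A] · [s³·A/(kg·m²)]
Adding exponents of each base unit: kg: -1, m: -2, s: 4, A: 2
SI base units of capacitance: s⁴·A²/(kg·m²)

Answer: s⁴·A²/(kg·m²)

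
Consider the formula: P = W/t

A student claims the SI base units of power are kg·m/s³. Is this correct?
Units of each symbol in P = W/t:
  W (work): kg·m²/s²
  t (time): s  → in the denominator, contributes 1/s

Multiplying the contributions: [kg·m²/s²] · [1/s]
Adding exponents of each base unit: kg: 1, m: 2, s: -3
SI base units of power: kg·m²/s³

The claimed units kg·m/s³ (exponents kg: 1, m: 1, s: -3) do not match the derived units kg·m²/s³ (exponents kg: 1, m: 2, s: -3), so the claim is incorrect.

Answer: No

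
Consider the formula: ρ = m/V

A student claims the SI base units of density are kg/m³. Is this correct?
Units of each symbol in ρ = m/V:
  m (mass): kg
  V (volume): m³  → in the denominator, contributes 1/m³

Multiplying the contributions: [kg] · [1/m³]
Adding exponents of each base unit: kg: 1, m: -3
SI base units of density: kg/m³

The claimed units kg/m³ match the derived units, so the claim is correct.

Answer: Yes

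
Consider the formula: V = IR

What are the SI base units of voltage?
Units of each symbol in V = IR:
  I (current): A
  R (resistance, in ohms): kg·m²/(s³·A²)

Multiplying the contributions: [A] · [kg·m²/(s³·A²)]
Adding exponents of each base unit: kg: 1, m: 2, s: -3, A: -1
SI base units of voltage: kg·m²/(s³·A)

Answer: kg·m²/(s³·A)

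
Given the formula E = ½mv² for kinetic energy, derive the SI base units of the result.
Units of each symbol in E = ½mv²:
  m (mass): kg
  v (speed): m/s  → to the power 2, contributes m²/s²
  The factor ½ is dimensionless.

Multiplying the contributions: [kg] · [m²/s²]
Adding exponents of each base unit: kg: 1, m: 2, s: -2
SI base units of kinetic energy: kg·m²/s²

Answer: kg·m²/s²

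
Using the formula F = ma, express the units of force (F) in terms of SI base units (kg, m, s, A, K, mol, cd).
Units of each symbol in F = ma:
  m (mass): kg
  a (acceleration): m/s²

Multiplying the contributions: [kg] · [m/s²]
Adding exponents of each base unit: kg: 1, m: 1, s: -2
SI base units of force: kg·m/s²

Answer: kg·m/s²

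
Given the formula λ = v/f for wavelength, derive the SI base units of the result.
Units of each symbol in λ = v/f:
  v (wave speed): m/s
  f (frequency): 1/s  → in the denominator, contributes s

Multiplying the contributions: [m/s] · [s]
Adding exponents of each base unit: m: 1
SI base units of wavelength: m

Answer: m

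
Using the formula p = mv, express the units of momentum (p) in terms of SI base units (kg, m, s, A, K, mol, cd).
Units of each symbol in p = mv:
  m (mass): kg
  v (velocity): m/s

Multiplying the contributions: [kg] · [m/s]
Adding exponents of each base unit: kg: 1, m: 1, s: -1
SI base units of momentum: kg·m/s

Answer: kg·m/s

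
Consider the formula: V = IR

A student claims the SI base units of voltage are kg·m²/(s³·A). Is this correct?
Units of each symbol in V = IR:
  I (current): A
  R (resistance, in ohms): kg·m²/(s³·A²)

Multiplying the contributions: [A] · [kg·m²/(s³·A²)]
Adding exponents of each base unit: kg: 1, m: 2, s: -3, A: -1
SI base units of voltage: kg·m²/(s³·A)

The claimed units kg·m²/(s³·A) match the derived units, so the claim is correct.

Answer: Yes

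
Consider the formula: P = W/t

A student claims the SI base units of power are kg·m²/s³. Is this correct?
Units of each symbol in P = W/t:
  W (work): kg·m²/s²
  t (time): s  → in the denominator, contributes 1/s

Multiplying the contributions: [kg·m²/s²] · [1/s]
Adding exponents of each base unit: kg: 1, m: 2, s: -3
SI base units of power: kg·m²/s³

The claimed units kg·m²/s³ match the derived units, so the claim is correct.

Answer: Yes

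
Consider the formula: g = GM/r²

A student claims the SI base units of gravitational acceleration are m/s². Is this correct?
Units of each symbol in g = GM/r²:
  G (gravitational constant): m³/(kg·s²)
  M (mass): kg
  r (distance): m  → to the power 2 in the denominator, contributes 1/m²

Multiplying the contributions: [m³/(kg·s²)] · [kg] · [1/m²]
Adding exponents of each base unit: m: 1, s: -2
SI base units of gravitational acceleration: m/s²

The claimed units m/s² match the derived units, so the claim is correct.

Answer: Yes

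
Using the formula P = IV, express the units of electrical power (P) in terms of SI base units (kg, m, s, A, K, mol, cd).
Units of each symbol in P = IV:
  I (current): A
  V (voltage, in volts): kg·m²/(s³·A)

Multiplying the contributions: [A] · [kg·m²/(s³·A)]
Adding exponents of each base unit: kg: 1, m: 2, s: -3
SI base units of electrical power: kg·m²/s³

Answer: kg·m²/s³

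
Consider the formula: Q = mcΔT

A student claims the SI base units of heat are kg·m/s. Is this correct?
Units of each symbol in Q = mcΔT:
  m (mass): kg
  c (specific heat capacity, in J/(kg·K)): m²/(s²·K)
  ΔT (temperature change): K

Multiplying the contributions: [kg] · [m²/(s²·K)] · [K]
Adding exponents of each base unit: kg: 1, m: 2, s: -2
SI base units of heat: kg·m²/s²

The claimed units kg·m/s (exponents kg: 1, m: 1, s: -1) do not match the derived units kg·m²/s² (exponents kg: 1, m: 2, s: -2), so the claim is incorrect.

Answer: No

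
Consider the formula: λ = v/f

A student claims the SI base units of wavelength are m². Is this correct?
Units of each symbol in λ = v/f:
  v (wave speed): m/s
  f (frequency): 1/s  → in the denominator, contributes s

Multiplying the contributions: [m/s] · [s]
Adding exponents of each base unit: m: 1
SI base units of wavelength: m

The claimed units m² (exponents m: 2) do not match the derived units m (exponents m: 1), so the claim is incorrect.

Answer: No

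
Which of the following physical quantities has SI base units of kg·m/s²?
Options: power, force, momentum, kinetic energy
Checking the SI base units of each option:
  power (P = W/t): kg·m²/s³  ✗
  force (F = ma): kg·m/s²  ✓ matches
  momentum (p = mv): kg·m/s  ✗
  kinetic energy (E = ½mv²): kg·m²/s²  ✗

Only force has units kg·m/s².

Answer: force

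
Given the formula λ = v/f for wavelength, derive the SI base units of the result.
Units of each symbol in λ = v/f:
  v (wave speed): m/s
  f (frequency): 1/s  → in the denominator, contributes s

Multiplying the contributions: [m/s] · [s]
Adding exponents of each base unit: m: 1
SI base units of wavelength: m

Answer: m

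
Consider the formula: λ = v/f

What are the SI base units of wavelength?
Units of each symbol in λ = v/f:
  v (wave speed): m/s
  f (frequency): 1/s  → in the denominator, contributes s

Multiplying the contributions: [m/s] · [s]
Adding exponents of each base unit: m: 1
SI base units of wavelength: m

Answer: m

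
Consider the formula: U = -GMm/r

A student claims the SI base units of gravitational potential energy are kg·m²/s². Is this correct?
Units of each symbol in U = -GMm/r:
  G (gravitational constant): m³/(kg·s²)
  M (mass): kg
  m (mass): kg
  r (distance): m  → in the denominator, contributes 1/m
  The minus sign does not affect the units.

Multiplying the contributions: [m³/(kg·s²)] · [kg] · [kg] · [1/m]
Adding exponents of each base unit: kg: 1, m: 2, s: -2
SI base units of gravitational potential energy: kg·m²/s²

The claimed units kg·m²/s² match the derived units, so the claim is correct.

Answer: Yes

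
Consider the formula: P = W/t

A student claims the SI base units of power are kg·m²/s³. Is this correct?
Units of each symbol in P = W/t:
  W (work): kg·m²/s²
  t (time): s  → in the denominator, contributes 1/s

Multiplying the contributions: [kg·m²/s²] · [1/s]
Adding exponents of each base unit: kg: 1, m: 2, s: -3
SI base units of power: kg·m²/s³

The claimed units kg·m²/s³ match the derived units, so the claim is correct.

Answer: Yes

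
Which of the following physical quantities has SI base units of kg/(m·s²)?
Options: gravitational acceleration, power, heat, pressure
Checking the SI base units of each option:
  gravitational acceleration (g = GM/r²): m/s²  ✗
  power (P = W/t): kg·m²/s³  ✗
  heat (Q = mcΔT): kg·m²/s²  ✗
  pressure (P = F/A): kg/(m·s²)  ✓ matches

Only pressure has units kg/(m·s²).

Answer: pressure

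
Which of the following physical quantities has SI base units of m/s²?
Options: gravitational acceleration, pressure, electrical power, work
Checking the SI base units of each option:
  gravitational acceleration (g = GM/r²): m/s²  ✓ matches
  pressure (P = F/A): kg/(m·s²)  ✗
  electrical power (P = IV): kg·m²/s³  ✗
  work (W = Fd): kg·m²/s²  ✗

Only gravitational acceleration has units m/s².

Answer: gravitational acceleration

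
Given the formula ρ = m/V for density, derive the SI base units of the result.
Units of each symbol in ρ = m/V:
  m (mass): kg
  V (volume): m³  → in the denominator, contributes 1/m³

Multiplying the contributions: [kg] · [1/m³]
Adding exponents of each base unit: kg: 1, m: -3
SI base units of density: kg/m³

Answer: kg/m³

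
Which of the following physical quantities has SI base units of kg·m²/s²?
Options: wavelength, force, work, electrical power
Checking the SI base units of each option:
  wavelength (λ = v/f): m  ✗
  force (F = ma): kg·m/s²  ✗
  work (W = Fd): kg·m²/s²  ✓ matches
  electrical power (P = IV): kg·m²/s³  ✗

Only work has units kg·m²/s².

Answer: work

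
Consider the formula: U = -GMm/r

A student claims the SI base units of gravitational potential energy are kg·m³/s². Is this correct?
Units of each symbol in U = -GMm/r:
  G (gravitational constant): m³/(kg·s²)
  M (mass): kg
  m (mass): kg
  r (distance): m  → in the denominator, contributes 1/m
  The minus sign does not affect the units.

Multiplying the contributions: [m³/(kg·s²)] · [kg] · [kg] · [1/m]
Adding exponents of each base unit: kg: 1, m: 2, s: -2
SI base units of gravitational potential energy: kg·m²/s²

The claimed units kg·m³/s² (exponents kg: 1, m: 3, s: -2) do not match the derived units kg·m²/s² (exponents kg: 1, m: 2, s: -2), so the claim is incorrect.

Answer: No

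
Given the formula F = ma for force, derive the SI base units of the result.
Units of each symbol in F = ma:
  m (mass): kg
  a (acceleration): m/s²

Multiplying the contributions: [kg] · [m/s²]
Adding exponents of each base unit: kg: 1, m: 1, s: -2
SI base units of force: kg·m/s²

Answer: kg·m/s²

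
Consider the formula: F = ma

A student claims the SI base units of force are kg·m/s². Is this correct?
Units of each symbol in F = ma:
  m (mass): kg
  a (acceleration): m/s²

Multiplying the contributions: [kg] · [m/s²]
Adding exponents of each base unit: kg: 1, m: 1, s: -2
SI base units of force: kg·m/s²

The claimed units kg·m/s² match the derived units, so the claim is correct.

Answer: Yes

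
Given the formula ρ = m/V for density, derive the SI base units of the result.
Units of each symbol in ρ = m/V:
  m (mass): kg
  V (volume): m³  → in the denominator, contributes 1/m³

Multiplying the contributions: [kg] · [1/m³]
Adding exponents of each base unit: kg: 1, m: -3
SI base units of density: kg/m³

Answer: kg/m³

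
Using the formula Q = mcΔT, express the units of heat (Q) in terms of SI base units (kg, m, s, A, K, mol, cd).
Units of each symbol in Q = mcΔT:
  m (mass): kg
  c (specific heat capacity, in J/(kg·K)): m²/(s²·K)
  ΔT (temperature change): K

Multiplying the contributions: [kg] · [m²/(s²·K)] · [K]
Adding exponents of each base unit: kg: 1, m: 2, s: -2
SI base units of heat: kg·m²/s²

Answer: kg·m²/s²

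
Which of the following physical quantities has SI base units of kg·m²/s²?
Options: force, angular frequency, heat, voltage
Checking the SI base units of each option:
  force (F = ma): kg·m/s²  ✗
  angular frequency (ω = 2πf): 1/s  ✗
  heat (Q = mcΔT): kg·m²/s²  ✓ matches
  voltage (V = IR): kg·m²/(s³·A)  ✗

Only heat has units kg·m²/s².

Answer: heat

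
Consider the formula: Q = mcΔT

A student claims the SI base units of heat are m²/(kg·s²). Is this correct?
Units of each symbol in Q = mcΔT:
  m (mass): kg
  c (specific heat capacity, in J/(kg·K)): m²/(s²·K)
  ΔT (temperature change): K

Multiplying the contributions: [kg] · [m²/(s²·K)] · [K]
Adding exponents of each base unit: kg: 1, m: 2, s: -2
SI base units of heat: kg·m²/s²

The claimed units m²/(kg·s²) (exponents kg: -1, m: 2, s: -2) do not match the derived units kg·m²/s² (exponents kg: 1, m: 2, s: -2), so the claim is incorrect.

Answer: No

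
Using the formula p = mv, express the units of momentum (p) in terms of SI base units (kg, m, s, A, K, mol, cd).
Units of each symbol in p = mv:
  m (mass): kg
  v (velocity): m/s

Multiplying the contributions: [kg] · [m/s]
Adding exponents of each base unit: kg: 1, m: 1, s: -1
SI base units of momentum: kg·m/s

Answer: kg·m/s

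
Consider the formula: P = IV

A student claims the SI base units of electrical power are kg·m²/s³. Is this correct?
Units of each symbol in P = IV:
  I (current): A
  V (voltage, in volts): kg·m²/(s³·A)

Multiplying the contributions: [A] · [kg·m²/(s³·A)]
Adding exponents of each base unit: kg: 1, m: 2, s: -3
SI base units of electrical power: kg·m²/s³

The claimed units kg·m²/s³ match the derived units, so the claim is correct.

Answer: Yes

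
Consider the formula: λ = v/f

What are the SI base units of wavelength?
Units of each symbol in λ = v/f:
  v (wave speed): m/s
  f (frequency): 1/s  → in the denominator, contributes s

Multiplying the contributions: [m/s] · [s]
Adding exponents of each base unit: m: 1
SI base units of wavelength: m

Answer: m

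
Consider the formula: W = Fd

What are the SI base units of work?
Units of each symbol in W = Fd:
  F (force): kg·m/s²
  d (displacement): m

Multiplying the contributions: [kg·m/s²] · [m]
Adding exponents of each base unit: kg: 1, m: 2, s: -2
SI base units of work: kg·m²/s²

Answer: kg·m²/s²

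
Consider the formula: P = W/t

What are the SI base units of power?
Units of each symbol in P = W/t:
  W (work): kg·m²/s²
  t (time): s  → in the denominator, contributes 1/s

Multiplying the contributions: [kg·m²/s²] · [1/s]
Adding exponents of each base unit: kg: 1, m: 2, s: -3
SI base units of power: kg·m²/s³

Answer: kg·m²/s³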